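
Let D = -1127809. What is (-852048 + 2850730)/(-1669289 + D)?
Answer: -999341/1398549 ≈ -0.71456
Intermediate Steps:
(-852048 + 2850730)/(-1669289 + D) = (-852048 + 2850730)/(-1669289 - 1127809) = 1998682/(-2797098) = 1998682*(-1/2797098) = -999341/1398549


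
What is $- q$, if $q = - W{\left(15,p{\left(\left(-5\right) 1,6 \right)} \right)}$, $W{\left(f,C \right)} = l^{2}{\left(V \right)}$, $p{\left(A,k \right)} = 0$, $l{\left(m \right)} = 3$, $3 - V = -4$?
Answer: $9$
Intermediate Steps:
$V = 7$ ($V = 3 - -4 = 3 + 4 = 7$)
$W{\left(f,C \right)} = 9$ ($W{\left(f,C \right)} = 3^{2} = 9$)
$q = -9$ ($q = \left(-1\right) 9 = -9$)
$- q = \left(-1\right) \left(-9\right) = 9$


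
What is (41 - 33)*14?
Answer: 112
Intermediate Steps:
(41 - 33)*14 = 8*14 = 112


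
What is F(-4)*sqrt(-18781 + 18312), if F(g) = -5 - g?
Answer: -I*sqrt(469) ≈ -21.656*I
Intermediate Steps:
F(-4)*sqrt(-18781 + 18312) = (-5 - 1*(-4))*sqrt(-18781 + 18312) = (-5 + 4)*sqrt(-469) = -I*sqrt(469)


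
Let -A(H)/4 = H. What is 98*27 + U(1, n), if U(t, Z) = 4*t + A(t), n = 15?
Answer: 2646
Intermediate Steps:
A(H) = -4*H
U(t, Z) = 0 (U(t, Z) = 4*t - 4*t = 0)
98*27 + U(1, n) = 98*27 + 0 = 2646 + 0 = 2646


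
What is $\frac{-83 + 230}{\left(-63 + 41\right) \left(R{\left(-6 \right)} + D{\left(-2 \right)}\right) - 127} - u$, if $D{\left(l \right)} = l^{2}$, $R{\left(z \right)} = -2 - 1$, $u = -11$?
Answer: $\frac{1492}{149} \approx 10.013$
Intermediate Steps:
$R{\left(z \right)} = -3$
$\frac{-83 + 230}{\left(-63 + 41\right) \left(R{\left(-6 \right)} + D{\left(-2 \right)}\right) - 127} - u = \frac{-83 + 230}{\left(-63 + 41\right) \left(-3 + \left(-2\right)^{2}\right) - 127} - -11 = \frac{147}{- 22 \left(-3 + 4\right) - 127} + 11 = \frac{147}{\left(-22\right) 1 - 127} + 11 = \frac{147}{-22 - 127} + 11 = \frac{147}{-149} + 11 = 147 \left(- \frac{1}{149}\right) + 11 = - \frac{147}{149} + 11 = \frac{1492}{149}$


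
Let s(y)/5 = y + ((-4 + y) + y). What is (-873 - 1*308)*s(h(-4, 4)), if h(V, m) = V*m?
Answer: 307060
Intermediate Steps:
s(y) = -20 + 15*y (s(y) = 5*(y + ((-4 + y) + y)) = 5*(y + (-4 + 2*y)) = 5*(-4 + 3*y) = -20 + 15*y)
(-873 - 1*308)*s(h(-4, 4)) = (-873 - 1*308)*(-20 + 15*(-4*4)) = (-873 - 308)*(-20 + 15*(-16)) = -1181*(-20 - 240) = -1181*(-260) = 307060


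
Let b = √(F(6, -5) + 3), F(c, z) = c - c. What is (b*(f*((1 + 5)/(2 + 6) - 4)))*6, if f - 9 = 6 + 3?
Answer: -351*√3 ≈ -607.95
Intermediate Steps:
F(c, z) = 0
b = √3 (b = √(0 + 3) = √3 ≈ 1.7320)
f = 18 (f = 9 + (6 + 3) = 9 + 9 = 18)
(b*(f*((1 + 5)/(2 + 6) - 4)))*6 = (√3*(18*((1 + 5)/(2 + 6) - 4)))*6 = (√3*(18*(6/8 - 4)))*6 = (√3*(18*(6*(⅛) - 4)))*6 = (√3*(18*(¾ - 4)))*6 = (√3*(18*(-13/4)))*6 = (√3*(-117/2))*6 = -117*√3/2*6 = -351*√3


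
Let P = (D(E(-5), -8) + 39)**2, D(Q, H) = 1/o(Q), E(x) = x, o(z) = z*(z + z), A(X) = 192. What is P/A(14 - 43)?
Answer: 3806401/480000 ≈ 7.9300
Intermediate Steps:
o(z) = 2*z**2 (o(z) = z*(2*z) = 2*z**2)
D(Q, H) = 1/(2*Q**2)
P = 3806401/2500 (P = ((1/2)/(-5)**2 + 39)**2 = ((1/2)*(1/25) + 39)**2 = (1/50 + 39)**2 = (1951/50)**2 = 3806401/2500 ≈ 1522.6)
P/A(14 - 43) = (3806401/2500)/192 = (3806401/2500)*(1/192) = 3806401/480000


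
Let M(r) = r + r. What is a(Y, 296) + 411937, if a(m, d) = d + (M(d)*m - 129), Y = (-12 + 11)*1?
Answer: 411512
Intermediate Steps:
M(r) = 2*r
Y = -1 (Y = -1*1 = -1)
a(m, d) = -129 + d + 2*d*m (a(m, d) = d + ((2*d)*m - 129) = d + (2*d*m - 129) = d + (-129 + 2*d*m) = -129 + d + 2*d*m)
a(Y, 296) + 411937 = (-129 + 296 + 2*296*(-1)) + 411937 = (-129 + 296 - 592) + 411937 = -425 + 411937 = 411512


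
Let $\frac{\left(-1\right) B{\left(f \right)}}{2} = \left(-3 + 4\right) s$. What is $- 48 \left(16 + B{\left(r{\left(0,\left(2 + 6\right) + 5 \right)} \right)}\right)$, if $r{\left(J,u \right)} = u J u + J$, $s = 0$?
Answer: $-768$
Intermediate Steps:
$r{\left(J,u \right)} = J + J u^{2}$ ($r{\left(J,u \right)} = J u u + J = J u^{2} + J = J + J u^{2}$)
$B{\left(f \right)} = 0$ ($B{\left(f \right)} = - 2 \left(-3 + 4\right) 0 = - 2 \cdot 1 \cdot 0 = \left(-2\right) 0 = 0$)
$- 48 \left(16 + B{\left(r{\left(0,\left(2 + 6\right) + 5 \right)} \right)}\right) = - 48 \left(16 + 0\right) = \left(-48\right) 16 = -768$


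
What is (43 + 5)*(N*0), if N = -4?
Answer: 0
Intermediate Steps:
(43 + 5)*(N*0) = (43 + 5)*(-4*0) = 48*0 = 0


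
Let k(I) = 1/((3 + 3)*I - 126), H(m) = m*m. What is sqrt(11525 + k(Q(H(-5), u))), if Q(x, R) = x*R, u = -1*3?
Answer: sqrt(6638399)/24 ≈ 107.35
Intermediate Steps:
H(m) = m**2
u = -3
Q(x, R) = R*x
k(I) = 1/(-126 + 6*I) (k(I) = 1/(6*I - 126) = 1/(-126 + 6*I))
sqrt(11525 + k(Q(H(-5), u))) = sqrt(11525 + 1/(6*(-21 - 3*(-5)**2))) = sqrt(11525 + 1/(6*(-21 - 3*25))) = sqrt(11525 + 1/(6*(-21 - 75))) = sqrt(11525 + (1/6)/(-96)) = sqrt(11525 + (1/6)*(-1/96)) = sqrt(11525 - 1/576) = sqrt(6638399/576) = sqrt(6638399)/24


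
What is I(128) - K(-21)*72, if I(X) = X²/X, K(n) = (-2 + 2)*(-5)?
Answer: 128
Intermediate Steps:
K(n) = 0 (K(n) = 0*(-5) = 0)
I(X) = X
I(128) - K(-21)*72 = 128 - 0*72 = 128 - 1*0 = 128 + 0 = 128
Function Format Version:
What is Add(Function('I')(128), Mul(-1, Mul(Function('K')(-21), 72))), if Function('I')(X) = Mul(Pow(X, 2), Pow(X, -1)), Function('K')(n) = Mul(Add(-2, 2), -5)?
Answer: 128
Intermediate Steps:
Function('K')(n) = 0 (Function('K')(n) = Mul(0, -5) = 0)
Function('I')(X) = X
Add(Function('I')(128), Mul(-1, Mul(Function('K')(-21), 72))) = Add(128, Mul(-1, Mul(0, 72))) = Add(128, Mul(-1, 0)) = Add(128, 0) = 128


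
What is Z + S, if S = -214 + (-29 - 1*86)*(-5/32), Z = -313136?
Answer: -10026625/32 ≈ -3.1333e+5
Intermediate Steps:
S = -6273/32 (S = -214 + (-29 - 86)*((1/32)*(-5)) = -214 - 115*(-5/32) = -214 + 575/32 = -6273/32 ≈ -196.03)
Z + S = -313136 - 6273/32 = -10026625/32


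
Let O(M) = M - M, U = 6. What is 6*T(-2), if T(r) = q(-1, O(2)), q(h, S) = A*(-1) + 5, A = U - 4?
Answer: 18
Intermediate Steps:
A = 2 (A = 6 - 4 = 2)
O(M) = 0
q(h, S) = 3 (q(h, S) = 2*(-1) + 5 = -2 + 5 = 3)
T(r) = 3
6*T(-2) = 6*3 = 18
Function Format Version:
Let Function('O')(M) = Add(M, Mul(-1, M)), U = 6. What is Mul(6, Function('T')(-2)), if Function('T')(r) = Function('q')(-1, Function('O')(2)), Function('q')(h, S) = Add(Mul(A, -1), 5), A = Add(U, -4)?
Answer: 18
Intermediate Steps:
A = 2 (A = Add(6, -4) = 2)
Function('O')(M) = 0
Function('q')(h, S) = 3 (Function('q')(h, S) = Add(Mul(2, -1), 5) = Add(-2, 5) = 3)
Function('T')(r) = 3
Mul(6, Function('T')(-2)) = Mul(6, 3) = 18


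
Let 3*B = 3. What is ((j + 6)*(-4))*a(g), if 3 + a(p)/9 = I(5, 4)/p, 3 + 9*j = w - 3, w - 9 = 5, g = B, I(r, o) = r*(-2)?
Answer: 3224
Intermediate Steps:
B = 1 (B = (⅓)*3 = 1)
I(r, o) = -2*r
g = 1
w = 14 (w = 9 + 5 = 14)
j = 8/9 (j = -⅓ + (14 - 3)/9 = -⅓ + (⅑)*11 = -⅓ + 11/9 = 8/9 ≈ 0.88889)
a(p) = -27 - 90/p (a(p) = -27 + 9*((-2*5)/p) = -27 + 9*(-10/p) = -27 - 90/p)
((j + 6)*(-4))*a(g) = ((8/9 + 6)*(-4))*(-27 - 90/1) = ((62/9)*(-4))*(-27 - 90*1) = -248*(-27 - 90)/9 = -248/9*(-117) = 3224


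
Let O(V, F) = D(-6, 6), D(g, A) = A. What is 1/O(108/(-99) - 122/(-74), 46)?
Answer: ⅙ ≈ 0.16667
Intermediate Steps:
O(V, F) = 6
1/O(108/(-99) - 122/(-74), 46) = 1/6 = ⅙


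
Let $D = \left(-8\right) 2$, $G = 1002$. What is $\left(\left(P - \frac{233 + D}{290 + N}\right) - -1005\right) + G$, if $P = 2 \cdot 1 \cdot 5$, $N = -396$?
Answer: $\frac{214019}{106} \approx 2019.0$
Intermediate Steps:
$D = -16$
$P = 10$ ($P = 2 \cdot 5 = 10$)
$\left(\left(P - \frac{233 + D}{290 + N}\right) - -1005\right) + G = \left(\left(10 - \frac{233 - 16}{290 - 396}\right) - -1005\right) + 1002 = \left(\left(10 - \frac{217}{-106}\right) + 1005\right) + 1002 = \left(\left(10 - 217 \left(- \frac{1}{106}\right)\right) + 1005\right) + 1002 = \left(\left(10 - - \frac{217}{106}\right) + 1005\right) + 1002 = \left(\left(10 + \frac{217}{106}\right) + 1005\right) + 1002 = \left(\frac{1277}{106} + 1005\right) + 1002 = \frac{107807}{106} + 1002 = \frac{214019}{106}$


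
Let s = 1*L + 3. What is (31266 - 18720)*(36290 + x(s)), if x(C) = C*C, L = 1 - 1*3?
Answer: 455306886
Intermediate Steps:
L = -2 (L = 1 - 3 = -2)
s = 1 (s = 1*(-2) + 3 = -2 + 3 = 1)
x(C) = C**2
(31266 - 18720)*(36290 + x(s)) = (31266 - 18720)*(36290 + 1**2) = 12546*(36290 + 1) = 12546*36291 = 455306886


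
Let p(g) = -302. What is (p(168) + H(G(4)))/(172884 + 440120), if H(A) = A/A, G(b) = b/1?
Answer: -43/87572 ≈ -0.00049102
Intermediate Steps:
G(b) = b (G(b) = b*1 = b)
H(A) = 1
(p(168) + H(G(4)))/(172884 + 440120) = (-302 + 1)/(172884 + 440120) = -301/613004 = -301*1/613004 = -43/87572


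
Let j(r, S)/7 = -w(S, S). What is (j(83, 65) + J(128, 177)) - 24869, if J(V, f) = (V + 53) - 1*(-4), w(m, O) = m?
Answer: -25139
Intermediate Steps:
j(r, S) = -7*S (j(r, S) = 7*(-S) = -7*S)
J(V, f) = 57 + V (J(V, f) = (53 + V) + 4 = 57 + V)
(j(83, 65) + J(128, 177)) - 24869 = (-7*65 + (57 + 128)) - 24869 = (-455 + 185) - 24869 = -270 - 24869 = -25139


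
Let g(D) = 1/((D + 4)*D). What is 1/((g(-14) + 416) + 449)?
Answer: 140/121101 ≈ 0.0011561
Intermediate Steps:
g(D) = 1/(D*(4 + D)) (g(D) = 1/((4 + D)*D) = 1/(D*(4 + D)))
1/((g(-14) + 416) + 449) = 1/((1/((-14)*(4 - 14)) + 416) + 449) = 1/((-1/14/(-10) + 416) + 449) = 1/((-1/14*(-⅒) + 416) + 449) = 1/((1/140 + 416) + 449) = 1/(58241/140 + 449) = 1/(121101/140) = 140/121101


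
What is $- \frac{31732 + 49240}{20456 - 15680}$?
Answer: $- \frac{20243}{1194} \approx -16.954$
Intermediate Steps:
$- \frac{31732 + 49240}{20456 - 15680} = - \frac{80972}{4776} = \left(-1\right) \frac{20243}{1194} = - \frac{20243}{1194}$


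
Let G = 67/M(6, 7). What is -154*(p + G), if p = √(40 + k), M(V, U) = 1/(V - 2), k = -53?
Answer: -41272 - 154*I*√13 ≈ -41272.0 - 555.25*I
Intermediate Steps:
M(V, U) = 1/(-2 + V)
G = 268 (G = 67/(1/(-2 + 6)) = 67/(1/4) = 67/(¼) = 67*4 = 268)
p = I*√13 (p = √(40 - 53) = √(-13) = I*√13 ≈ 3.6056*I)
-154*(p + G) = -154*(I*√13 + 268) = -154*(268 + I*√13) = -41272 - 154*I*√13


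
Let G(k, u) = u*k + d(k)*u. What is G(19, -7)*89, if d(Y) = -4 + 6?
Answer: -13083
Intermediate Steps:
d(Y) = 2
G(k, u) = 2*u + k*u (G(k, u) = u*k + 2*u = k*u + 2*u = 2*u + k*u)
G(19, -7)*89 = -7*(2 + 19)*89 = -7*21*89 = -147*89 = -13083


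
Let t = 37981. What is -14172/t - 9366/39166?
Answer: -455395299/743781923 ≈ -0.61227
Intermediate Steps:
-14172/t - 9366/39166 = -14172/37981 - 9366/39166 = -14172*1/37981 - 9366*1/39166 = -14172/37981 - 4683/19583 = -455395299/743781923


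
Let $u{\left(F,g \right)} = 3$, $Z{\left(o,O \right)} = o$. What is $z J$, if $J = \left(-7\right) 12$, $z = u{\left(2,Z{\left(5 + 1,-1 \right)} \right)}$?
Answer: $-252$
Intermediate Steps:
$z = 3$
$J = -84$
$z J = 3 \left(-84\right) = -252$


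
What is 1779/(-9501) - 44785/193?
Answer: -141948544/611231 ≈ -232.23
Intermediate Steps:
1779/(-9501) - 44785/193 = 1779*(-1/9501) - 44785*1/193 = -593/3167 - 44785/193 = -141948544/611231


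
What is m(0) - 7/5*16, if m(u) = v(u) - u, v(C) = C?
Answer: -112/5 ≈ -22.400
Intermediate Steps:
m(u) = 0 (m(u) = u - u = 0)
m(0) - 7/5*16 = 0 - 7/5*16 = 0 - 112/5 = -112/5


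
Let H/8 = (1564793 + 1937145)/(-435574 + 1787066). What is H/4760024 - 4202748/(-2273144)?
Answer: 105612914964367910/57122815476948517 ≈ 1.8489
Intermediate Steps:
H = 7003876/337873 (H = 8*((1564793 + 1937145)/(-435574 + 1787066)) = 8*(3501938/1351492) = 8*(3501938*(1/1351492)) = 8*(1750969/675746) = 7003876/337873 ≈ 20.729)
H/4760024 - 4202748/(-2273144) = (7003876/337873)/4760024 - 4202748/(-2273144) = (7003876/337873)*(1/4760024) - 4202748*(-1/2273144) = 1750969/402070897238 + 1050687/568286 = 105612914964367910/57122815476948517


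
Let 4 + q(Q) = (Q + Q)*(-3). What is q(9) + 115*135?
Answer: 15467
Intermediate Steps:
q(Q) = -4 - 6*Q (q(Q) = -4 + (Q + Q)*(-3) = -4 + (2*Q)*(-3) = -4 - 6*Q)
q(9) + 115*135 = (-4 - 6*9) + 115*135 = (-4 - 54) + 15525 = -58 + 15525 = 15467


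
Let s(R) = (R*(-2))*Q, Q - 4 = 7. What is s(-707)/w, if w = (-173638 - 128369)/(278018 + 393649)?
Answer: -3482369506/100669 ≈ -34592.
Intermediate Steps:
Q = 11 (Q = 4 + 7 = 11)
s(R) = -22*R (s(R) = (R*(-2))*11 = -2*R*11 = -22*R)
w = -100669/223889 (w = -302007/671667 = -302007*1/671667 = -100669/223889 ≈ -0.44964)
s(-707)/w = (-22*(-707))/(-100669/223889) = 15554*(-223889/100669) = -3482369506/100669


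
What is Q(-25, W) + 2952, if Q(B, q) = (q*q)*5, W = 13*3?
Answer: 10557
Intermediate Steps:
W = 39
Q(B, q) = 5*q² (Q(B, q) = q²*5 = 5*q²)
Q(-25, W) + 2952 = 5*39² + 2952 = 5*1521 + 2952 = 7605 + 2952 = 10557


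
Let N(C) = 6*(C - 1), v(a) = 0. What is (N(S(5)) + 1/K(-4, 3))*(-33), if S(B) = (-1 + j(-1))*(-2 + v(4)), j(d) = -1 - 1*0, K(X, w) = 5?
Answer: -3003/5 ≈ -600.60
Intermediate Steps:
j(d) = -1 (j(d) = -1 + 0 = -1)
S(B) = 4 (S(B) = (-1 - 1)*(-2 + 0) = -2*(-2) = 4)
N(C) = -6 + 6*C (N(C) = 6*(-1 + C) = -6 + 6*C)
(N(S(5)) + 1/K(-4, 3))*(-33) = ((-6 + 6*4) + 1/5)*(-33) = ((-6 + 24) + ⅕)*(-33) = (18 + ⅕)*(-33) = (91/5)*(-33) = -3003/5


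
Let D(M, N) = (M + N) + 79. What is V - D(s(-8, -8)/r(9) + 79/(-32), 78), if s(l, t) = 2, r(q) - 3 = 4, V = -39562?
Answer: -8896567/224 ≈ -39717.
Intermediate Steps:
r(q) = 7 (r(q) = 3 + 4 = 7)
D(M, N) = 79 + M + N
V - D(s(-8, -8)/r(9) + 79/(-32), 78) = -39562 - (79 + (2/7 + 79/(-32)) + 78) = -39562 - (79 + (2*(⅐) + 79*(-1/32)) + 78) = -39562 - (79 + (2/7 - 79/32) + 78) = -39562 - (79 - 489/224 + 78) = -39562 - 1*34679/224 = -39562 - 34679/224 = -8896567/224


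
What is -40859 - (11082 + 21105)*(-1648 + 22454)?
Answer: -669723581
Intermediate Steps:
-40859 - (11082 + 21105)*(-1648 + 22454) = -40859 - 32187*20806 = -40859 - 1*669682722 = -40859 - 669682722 = -669723581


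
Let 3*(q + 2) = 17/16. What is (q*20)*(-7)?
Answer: 2765/12 ≈ 230.42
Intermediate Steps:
q = -79/48 (q = -2 + (17/16)/3 = -2 + (17*(1/16))/3 = -2 + (⅓)*(17/16) = -2 + 17/48 = -79/48 ≈ -1.6458)
(q*20)*(-7) = -79/48*20*(-7) = -395/12*(-7) = 2765/12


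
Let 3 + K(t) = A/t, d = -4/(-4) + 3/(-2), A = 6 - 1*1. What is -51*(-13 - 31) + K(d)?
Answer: 2231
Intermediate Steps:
A = 5 (A = 6 - 1 = 5)
d = -1/2 (d = -4*(-1/4) + 3*(-1/2) = 1 - 3/2 = -1/2 ≈ -0.50000)
K(t) = -3 + 5/t
-51*(-13 - 31) + K(d) = -51*(-13 - 31) + (-3 + 5/(-1/2)) = -51*(-44) + (-3 + 5*(-2)) = 2244 + (-3 - 10) = 2244 - 13 = 2231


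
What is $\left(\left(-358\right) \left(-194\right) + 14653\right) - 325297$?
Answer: $-241192$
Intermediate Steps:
$\left(\left(-358\right) \left(-194\right) + 14653\right) - 325297 = \left(69452 + 14653\right) - 325297 = 84105 - 325297 = -241192$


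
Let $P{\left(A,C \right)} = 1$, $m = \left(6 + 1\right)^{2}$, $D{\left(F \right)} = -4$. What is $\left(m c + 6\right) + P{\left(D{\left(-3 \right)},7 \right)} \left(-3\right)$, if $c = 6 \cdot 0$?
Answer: $3$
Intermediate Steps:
$m = 49$ ($m = 7^{2} = 49$)
$c = 0$
$\left(m c + 6\right) + P{\left(D{\left(-3 \right)},7 \right)} \left(-3\right) = \left(49 \cdot 0 + 6\right) + 1 \left(-3\right) = \left(0 + 6\right) - 3 = 6 - 3 = 3$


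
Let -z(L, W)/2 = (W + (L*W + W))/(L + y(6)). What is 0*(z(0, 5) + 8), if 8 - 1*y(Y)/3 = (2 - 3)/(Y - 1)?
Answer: 0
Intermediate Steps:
y(Y) = 24 + 3/(-1 + Y) (y(Y) = 24 - 3*(2 - 3)/(Y - 1) = 24 - (-3)/(-1 + Y) = 24 + 3/(-1 + Y))
z(L, W) = -2*(2*W + L*W)/(123/5 + L) (z(L, W) = -2*(W + (L*W + W))/(L + 3*(-7 + 8*6)/(-1 + 6)) = -2*(W + (W + L*W))/(L + 3*(-7 + 48)/5) = -2*(2*W + L*W)/(L + 3*(⅕)*41) = -2*(2*W + L*W)/(L + 123/5) = -2*(2*W + L*W)/(123/5 + L))
0*(z(0, 5) + 8) = 0*(-10*5*(2 + 0)/(123 + 5*0) + 8) = 0*(-10*5*2/(123 + 0) + 8) = 0*(-10*5*2/123 + 8) = 0*(-10*5*1/123*2 + 8) = 0*(-100/123 + 8) = 0*(884/123) = 0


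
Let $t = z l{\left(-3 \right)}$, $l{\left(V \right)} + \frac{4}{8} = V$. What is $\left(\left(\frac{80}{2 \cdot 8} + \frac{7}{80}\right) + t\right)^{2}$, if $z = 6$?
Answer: $\frac{1620529}{6400} \approx 253.21$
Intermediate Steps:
$l{\left(V \right)} = - \frac{1}{2} + V$
$t = -21$ ($t = 6 \left(- \frac{1}{2} - 3\right) = 6 \left(- \frac{7}{2}\right) = -21$)
$\left(\left(\frac{80}{2 \cdot 8} + \frac{7}{80}\right) + t\right)^{2} = \left(\left(\frac{80}{2 \cdot 8} + \frac{7}{80}\right) - 21\right)^{2} = \left(\left(\frac{80}{16} + 7 \cdot \frac{1}{80}\right) - 21\right)^{2} = \left(\left(80 \cdot \frac{1}{16} + \frac{7}{80}\right) - 21\right)^{2} = \left(\left(5 + \frac{7}{80}\right) - 21\right)^{2} = \left(\frac{407}{80} - 21\right)^{2} = \left(- \frac{1273}{80}\right)^{2} = \frac{1620529}{6400}$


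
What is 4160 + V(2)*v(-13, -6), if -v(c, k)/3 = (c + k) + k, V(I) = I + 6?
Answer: 4760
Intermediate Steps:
V(I) = 6 + I
v(c, k) = -6*k - 3*c (v(c, k) = -3*((c + k) + k) = -3*(c + 2*k) = -6*k - 3*c)
4160 + V(2)*v(-13, -6) = 4160 + (6 + 2)*(-6*(-6) - 3*(-13)) = 4160 + 8*(36 + 39) = 4160 + 8*75 = 4160 + 600 = 4760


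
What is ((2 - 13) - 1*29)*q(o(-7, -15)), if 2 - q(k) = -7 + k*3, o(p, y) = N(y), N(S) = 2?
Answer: -120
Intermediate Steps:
o(p, y) = 2
q(k) = 9 - 3*k (q(k) = 2 - (-7 + k*3) = 2 - (-7 + 3*k) = 2 + (7 - 3*k) = 9 - 3*k)
((2 - 13) - 1*29)*q(o(-7, -15)) = ((2 - 13) - 1*29)*(9 - 3*2) = (-11 - 29)*(9 - 6) = -40*3 = -120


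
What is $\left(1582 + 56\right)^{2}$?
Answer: $2683044$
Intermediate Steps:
$\left(1582 + 56\right)^{2} = 1638^{2} = 2683044$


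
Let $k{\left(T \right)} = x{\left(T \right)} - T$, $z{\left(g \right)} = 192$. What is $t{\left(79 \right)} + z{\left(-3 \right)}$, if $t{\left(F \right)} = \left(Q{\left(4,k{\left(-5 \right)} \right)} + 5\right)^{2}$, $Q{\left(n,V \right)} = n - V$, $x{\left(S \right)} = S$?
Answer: $273$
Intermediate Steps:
$k{\left(T \right)} = 0$ ($k{\left(T \right)} = T - T = 0$)
$t{\left(F \right)} = 81$ ($t{\left(F \right)} = \left(\left(4 - 0\right) + 5\right)^{2} = \left(\left(4 + 0\right) + 5\right)^{2} = \left(4 + 5\right)^{2} = 9^{2} = 81$)
$t{\left(79 \right)} + z{\left(-3 \right)} = 81 + 192 = 273$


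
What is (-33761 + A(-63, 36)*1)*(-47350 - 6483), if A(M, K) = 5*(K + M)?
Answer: 1824723368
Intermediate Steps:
A(M, K) = 5*K + 5*M
(-33761 + A(-63, 36)*1)*(-47350 - 6483) = (-33761 + (5*36 + 5*(-63))*1)*(-47350 - 6483) = (-33761 + (180 - 315)*1)*(-53833) = (-33761 - 135*1)*(-53833) = (-33761 - 135)*(-53833) = -33896*(-53833) = 1824723368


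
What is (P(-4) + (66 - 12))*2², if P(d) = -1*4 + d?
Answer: 184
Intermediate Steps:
P(d) = -4 + d
(P(-4) + (66 - 12))*2² = ((-4 - 4) + (66 - 12))*2² = (-8 + 54)*4 = 46*4 = 184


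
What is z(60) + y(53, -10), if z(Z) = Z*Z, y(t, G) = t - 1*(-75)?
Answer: 3728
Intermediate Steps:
y(t, G) = 75 + t (y(t, G) = t + 75 = 75 + t)
z(Z) = Z**2
z(60) + y(53, -10) = 60**2 + (75 + 53) = 3600 + 128 = 3728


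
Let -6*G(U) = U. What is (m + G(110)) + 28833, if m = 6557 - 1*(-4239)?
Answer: 118832/3 ≈ 39611.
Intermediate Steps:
G(U) = -U/6
m = 10796 (m = 6557 + 4239 = 10796)
(m + G(110)) + 28833 = (10796 - ⅙*110) + 28833 = (10796 - 55/3) + 28833 = 32333/3 + 28833 = 118832/3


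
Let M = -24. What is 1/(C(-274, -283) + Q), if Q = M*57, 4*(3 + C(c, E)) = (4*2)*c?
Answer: -1/1919 ≈ -0.00052110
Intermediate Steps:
C(c, E) = -3 + 2*c (C(c, E) = -3 + ((4*2)*c)/4 = -3 + (8*c)/4 = -3 + 2*c)
Q = -1368 (Q = -24*57 = -1368)
1/(C(-274, -283) + Q) = 1/((-3 + 2*(-274)) - 1368) = 1/((-3 - 548) - 1368) = 1/(-551 - 1368) = 1/(-1919) = -1/1919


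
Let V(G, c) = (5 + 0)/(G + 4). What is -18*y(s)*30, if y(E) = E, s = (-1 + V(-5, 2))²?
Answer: -19440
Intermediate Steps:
V(G, c) = 5/(4 + G)
s = 36 (s = (-1 + 5/(4 - 5))² = (-1 + 5/(-1))² = (-1 + 5*(-1))² = (-1 - 5)² = (-6)² = 36)
-18*y(s)*30 = -18*36*30 = -648*30 = -19440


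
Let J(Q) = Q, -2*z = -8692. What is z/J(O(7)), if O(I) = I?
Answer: 4346/7 ≈ 620.86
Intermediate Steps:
z = 4346 (z = -1/2*(-8692) = 4346)
z/J(O(7)) = 4346/7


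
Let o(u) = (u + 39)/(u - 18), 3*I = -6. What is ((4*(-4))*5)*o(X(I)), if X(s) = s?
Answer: 148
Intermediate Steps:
I = -2 (I = (1/3)*(-6) = -2)
o(u) = (39 + u)/(-18 + u)
((4*(-4))*5)*o(X(I)) = ((4*(-4))*5)*((39 - 2)/(-18 - 2)) = (-16*5)*(37/(-20)) = -(-4)*37 = -80*(-37/20) = 148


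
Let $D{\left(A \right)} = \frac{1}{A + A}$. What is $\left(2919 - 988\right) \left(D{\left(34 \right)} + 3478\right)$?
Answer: $\frac{456691155}{68} \approx 6.716 \cdot 10^{6}$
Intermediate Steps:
$D{\left(A \right)} = \frac{1}{2 A}$
$\left(2919 - 988\right) \left(D{\left(34 \right)} + 3478\right) = \left(2919 - 988\right) \left(\frac{1}{2 \cdot 34} + 3478\right) = 1931 \left(\frac{1}{2} \cdot \frac{1}{34} + 3478\right) = 1931 \left(\frac{1}{68} + 3478\right) = 1931 \cdot \frac{236505}{68} = \frac{456691155}{68}$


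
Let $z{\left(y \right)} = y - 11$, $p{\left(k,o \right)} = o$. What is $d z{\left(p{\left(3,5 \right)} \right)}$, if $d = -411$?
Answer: $2466$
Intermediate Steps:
$z{\left(y \right)} = -11 + y$
$d z{\left(p{\left(3,5 \right)} \right)} = - 411 \left(-11 + 5\right) = \left(-411\right) \left(-6\right) = 2466$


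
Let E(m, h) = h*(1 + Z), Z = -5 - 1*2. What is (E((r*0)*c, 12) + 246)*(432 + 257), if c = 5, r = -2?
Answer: 119886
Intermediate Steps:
Z = -7 (Z = -5 - 2 = -7)
E(m, h) = -6*h (E(m, h) = h*(1 - 7) = h*(-6) = -6*h)
(E((r*0)*c, 12) + 246)*(432 + 257) = (-6*12 + 246)*(432 + 257) = (-72 + 246)*689 = 174*689 = 119886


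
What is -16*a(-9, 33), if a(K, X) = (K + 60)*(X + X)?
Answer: -53856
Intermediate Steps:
a(K, X) = 2*X*(60 + K) (a(K, X) = (60 + K)*(2*X) = 2*X*(60 + K))
-16*a(-9, 33) = -32*33*(60 - 9) = -32*33*51 = -16*3366 = -53856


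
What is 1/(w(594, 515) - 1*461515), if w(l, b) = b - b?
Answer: -1/461515 ≈ -2.1668e-6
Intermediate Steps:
w(l, b) = 0
1/(w(594, 515) - 1*461515) = 1/(0 - 1*461515) = 1/(0 - 461515) = 1/(-461515) = -1/461515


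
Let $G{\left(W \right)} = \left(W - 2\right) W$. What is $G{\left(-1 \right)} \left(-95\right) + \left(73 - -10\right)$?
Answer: $-202$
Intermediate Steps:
$G{\left(W \right)} = W \left(-2 + W\right)$ ($G{\left(W \right)} = \left(-2 + W\right) W = W \left(-2 + W\right)$)
$G{\left(-1 \right)} \left(-95\right) + \left(73 - -10\right) = - (-2 - 1) \left(-95\right) + \left(73 - -10\right) = \left(-1\right) \left(-3\right) \left(-95\right) + \left(73 + 10\right) = 3 \left(-95\right) + 83 = -285 + 83 = -202$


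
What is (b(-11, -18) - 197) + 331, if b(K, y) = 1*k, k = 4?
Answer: 138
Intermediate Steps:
b(K, y) = 4 (b(K, y) = 1*4 = 4)
(b(-11, -18) - 197) + 331 = (4 - 197) + 331 = -193 + 331 = 138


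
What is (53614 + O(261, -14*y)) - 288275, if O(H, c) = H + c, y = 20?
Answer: -234680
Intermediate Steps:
(53614 + O(261, -14*y)) - 288275 = (53614 + (261 - 14*20)) - 288275 = (53614 + (261 - 280)) - 288275 = (53614 - 19) - 288275 = 53595 - 288275 = -234680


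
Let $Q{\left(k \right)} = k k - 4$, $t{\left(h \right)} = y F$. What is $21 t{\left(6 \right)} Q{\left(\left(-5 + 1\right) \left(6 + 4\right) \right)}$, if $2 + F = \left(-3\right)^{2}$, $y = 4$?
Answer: $938448$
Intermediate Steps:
$F = 7$ ($F = -2 + \left(-3\right)^{2} = -2 + 9 = 7$)
$t{\left(h \right)} = 28$ ($t{\left(h \right)} = 4 \cdot 7 = 28$)
$Q{\left(k \right)} = -4 + k^{2}$ ($Q{\left(k \right)} = k^{2} - 4 = -4 + k^{2}$)
$21 t{\left(6 \right)} Q{\left(\left(-5 + 1\right) \left(6 + 4\right) \right)} = 21 \cdot 28 \left(-4 + \left(\left(-5 + 1\right) \left(6 + 4\right)\right)^{2}\right) = 588 \left(-4 + \left(\left(-4\right) 10\right)^{2}\right) = 588 \left(-4 + \left(-40\right)^{2}\right) = 588 \left(-4 + 1600\right) = 588 \cdot 1596 = 938448$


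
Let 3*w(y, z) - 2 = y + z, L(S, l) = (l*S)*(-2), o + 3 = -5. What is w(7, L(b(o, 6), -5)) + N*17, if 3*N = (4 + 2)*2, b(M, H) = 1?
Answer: 223/3 ≈ 74.333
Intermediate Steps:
o = -8 (o = -3 - 5 = -8)
N = 4 (N = ((4 + 2)*2)/3 = (6*2)/3 = (⅓)*12 = 4)
L(S, l) = -2*S*l (L(S, l) = (S*l)*(-2) = -2*S*l)
w(y, z) = ⅔ + y/3 + z/3 (w(y, z) = ⅔ + (y + z)/3 = ⅔ + (y/3 + z/3) = ⅔ + y/3 + z/3)
w(7, L(b(o, 6), -5)) + N*17 = (⅔ + (⅓)*7 + (-2*1*(-5))/3) + 4*17 = (⅔ + 7/3 + (⅓)*10) + 68 = (⅔ + 7/3 + 10/3) + 68 = 19/3 + 68 = 223/3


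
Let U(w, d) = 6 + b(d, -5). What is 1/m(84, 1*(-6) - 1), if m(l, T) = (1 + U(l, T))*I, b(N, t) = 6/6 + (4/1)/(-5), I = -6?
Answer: -5/216 ≈ -0.023148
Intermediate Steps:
b(N, t) = ⅕ (b(N, t) = 6*(⅙) + (4*1)*(-⅕) = 1 + 4*(-⅕) = 1 - ⅘ = ⅕)
U(w, d) = 31/5 (U(w, d) = 6 + ⅕ = 31/5)
m(l, T) = -216/5 (m(l, T) = (1 + 31/5)*(-6) = (36/5)*(-6) = -216/5)
1/m(84, 1*(-6) - 1) = 1/(-216/5) = -5/216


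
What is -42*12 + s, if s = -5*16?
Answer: -584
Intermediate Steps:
s = -80
-42*12 + s = -42*12 - 80 = -504 - 80 = -584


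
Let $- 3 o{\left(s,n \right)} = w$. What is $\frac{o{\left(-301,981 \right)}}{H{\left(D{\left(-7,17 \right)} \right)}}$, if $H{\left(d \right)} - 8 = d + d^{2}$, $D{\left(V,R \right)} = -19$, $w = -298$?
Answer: $\frac{149}{525} \approx 0.28381$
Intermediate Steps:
$o{\left(s,n \right)} = \frac{298}{3}$ ($o{\left(s,n \right)} = \left(- \frac{1}{3}\right) \left(-298\right) = \frac{298}{3}$)
$H{\left(d \right)} = 8 + d + d^{2}$ ($H{\left(d \right)} = 8 + \left(d + d^{2}\right) = 8 + d + d^{2}$)
$\frac{o{\left(-301,981 \right)}}{H{\left(D{\left(-7,17 \right)} \right)}} = \frac{298}{3 \left(8 - 19 + \left(-19\right)^{2}\right)} = \frac{298}{3 \left(8 - 19 + 361\right)} = \frac{298}{3 \cdot 350} = \frac{298}{3} \cdot \frac{1}{350} = \frac{149}{525}$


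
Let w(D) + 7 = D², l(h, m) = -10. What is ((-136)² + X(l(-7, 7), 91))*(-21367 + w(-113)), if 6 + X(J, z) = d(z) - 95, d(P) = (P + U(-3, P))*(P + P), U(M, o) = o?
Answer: -443320995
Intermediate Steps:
d(P) = 4*P² (d(P) = (P + P)*(P + P) = (2*P)*(2*P) = 4*P²)
X(J, z) = -101 + 4*z² (X(J, z) = -6 + (4*z² - 95) = -6 + (-95 + 4*z²) = -101 + 4*z²)
w(D) = -7 + D²
((-136)² + X(l(-7, 7), 91))*(-21367 + w(-113)) = ((-136)² + (-101 + 4*91²))*(-21367 + (-7 + (-113)²)) = (18496 + (-101 + 4*8281))*(-21367 + (-7 + 12769)) = (18496 + (-101 + 33124))*(-21367 + 12762) = (18496 + 33023)*(-8605) = 51519*(-8605) = -443320995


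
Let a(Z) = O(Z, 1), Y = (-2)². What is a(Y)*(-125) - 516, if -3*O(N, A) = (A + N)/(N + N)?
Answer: -11759/24 ≈ -489.96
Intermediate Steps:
O(N, A) = -(A + N)/(6*N) (O(N, A) = -(A + N)/(3*(N + N)) = -(A + N)/(3*(2*N)) = -(A + N)*1/(2*N)/3 = -(A + N)/(6*N))
Y = 4
a(Z) = (-1 - Z)/(6*Z) (a(Z) = (-1*1 - Z)/(6*Z) = (-1 - Z)/(6*Z))
a(Y)*(-125) - 516 = ((⅙)*(-1 - 1*4)/4)*(-125) - 516 = ((⅙)*(¼)*(-1 - 4))*(-125) - 516 = ((⅙)*(¼)*(-5))*(-125) - 516 = -5/24*(-125) - 516 = 625/24 - 516 = -11759/24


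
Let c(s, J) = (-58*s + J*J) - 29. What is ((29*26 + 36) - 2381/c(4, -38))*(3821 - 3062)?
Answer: 707531451/1183 ≈ 5.9808e+5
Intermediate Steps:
c(s, J) = -29 + J² - 58*s (c(s, J) = (-58*s + J²) - 29 = (J² - 58*s) - 29 = -29 + J² - 58*s)
((29*26 + 36) - 2381/c(4, -38))*(3821 - 3062) = ((29*26 + 36) - 2381/(-29 + (-38)² - 58*4))*(3821 - 3062) = ((754 + 36) - 2381/(-29 + 1444 - 232))*759 = (790 - 2381/1183)*759 = (932189/1183)*759 = 707531451/1183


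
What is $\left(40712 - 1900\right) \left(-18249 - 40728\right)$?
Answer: $-2289015324$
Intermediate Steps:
$\left(40712 - 1900\right) \left(-18249 - 40728\right) = 38812 \left(-58977\right) = -2289015324$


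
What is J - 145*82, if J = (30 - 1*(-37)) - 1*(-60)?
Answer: -11763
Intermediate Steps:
J = 127 (J = (30 + 37) + 60 = 67 + 60 = 127)
J - 145*82 = 127 - 145*82 = 127 - 11890 = -11763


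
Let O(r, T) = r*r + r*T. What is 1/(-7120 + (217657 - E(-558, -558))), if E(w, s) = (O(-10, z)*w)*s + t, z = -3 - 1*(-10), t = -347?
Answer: -1/9130036 ≈ -1.0953e-7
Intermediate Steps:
z = 7 (z = -3 + 10 = 7)
O(r, T) = r**2 + T*r
E(w, s) = -347 + 30*s*w (E(w, s) = ((-10*(7 - 10))*w)*s - 347 = ((-10*(-3))*w)*s - 347 = (30*w)*s - 347 = 30*s*w - 347 = -347 + 30*s*w)
1/(-7120 + (217657 - E(-558, -558))) = 1/(-7120 + (217657 - (-347 + 30*(-558)*(-558)))) = 1/(-7120 + (217657 - (-347 + 9340920))) = 1/(-7120 + (217657 - 1*9340573)) = 1/(-7120 + (217657 - 9340573)) = 1/(-7120 - 9122916) = 1/(-9130036) = -1/9130036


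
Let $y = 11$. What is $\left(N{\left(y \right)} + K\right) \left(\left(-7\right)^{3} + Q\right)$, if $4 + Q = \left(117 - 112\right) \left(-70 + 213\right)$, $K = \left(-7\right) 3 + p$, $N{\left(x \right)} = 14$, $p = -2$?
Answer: $-3312$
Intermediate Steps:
$K = -23$ ($K = \left(-7\right) 3 - 2 = -21 - 2 = -23$)
$Q = 711$ ($Q = -4 + \left(117 - 112\right) \left(-70 + 213\right) = -4 + 5 \cdot 143 = -4 + 715 = 711$)
$\left(N{\left(y \right)} + K\right) \left(\left(-7\right)^{3} + Q\right) = \left(14 - 23\right) \left(\left(-7\right)^{3} + 711\right) = - 9 \left(-343 + 711\right) = \left(-9\right) 368 = -3312$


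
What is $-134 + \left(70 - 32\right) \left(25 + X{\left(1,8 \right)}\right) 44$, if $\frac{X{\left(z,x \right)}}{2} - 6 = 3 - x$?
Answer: $45010$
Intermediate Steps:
$X{\left(z,x \right)} = 18 - 2 x$ ($X{\left(z,x \right)} = 12 + 2 \left(3 - x\right) = 12 - \left(-6 + 2 x\right) = 18 - 2 x$)
$-134 + \left(70 - 32\right) \left(25 + X{\left(1,8 \right)}\right) 44 = -134 + \left(70 - 32\right) \left(25 + \left(18 - 16\right)\right) 44 = -134 + 38 \left(25 + \left(18 - 16\right)\right) 44 = -134 + 38 \left(25 + 2\right) 44 = -134 + 38 \cdot 27 \cdot 44 = -134 + 1026 \cdot 44 = -134 + 45144 = 45010$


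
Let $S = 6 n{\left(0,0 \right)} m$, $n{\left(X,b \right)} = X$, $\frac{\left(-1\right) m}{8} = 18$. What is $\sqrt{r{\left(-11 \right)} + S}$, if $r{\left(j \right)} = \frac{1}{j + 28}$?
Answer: $\frac{\sqrt{17}}{17} \approx 0.24254$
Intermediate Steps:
$m = -144$ ($m = \left(-8\right) 18 = -144$)
$r{\left(j \right)} = \frac{1}{28 + j}$
$S = 0$ ($S = 6 \cdot 0 \left(-144\right) = 0 \left(-144\right) = 0$)
$\sqrt{r{\left(-11 \right)} + S} = \sqrt{\frac{1}{28 - 11} + 0} = \sqrt{\frac{1}{17} + 0} = \sqrt{\frac{1}{17}} = \frac{\sqrt{17}}{17}$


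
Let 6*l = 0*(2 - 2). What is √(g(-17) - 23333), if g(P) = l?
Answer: I*√23333 ≈ 152.75*I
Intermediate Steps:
l = 0 (l = (0*(2 - 2))/6 = (0*0)/6 = (⅙)*0 = 0)
g(P) = 0
√(g(-17) - 23333) = √(0 - 23333) = √(-23333) = I*√23333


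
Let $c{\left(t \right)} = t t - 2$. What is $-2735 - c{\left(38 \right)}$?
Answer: $-4177$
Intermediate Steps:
$c{\left(t \right)} = -2 + t^{2}$ ($c{\left(t \right)} = t^{2} - 2 = -2 + t^{2}$)
$-2735 - c{\left(38 \right)} = -2735 - \left(-2 + 38^{2}\right) = -2735 - \left(-2 + 1444\right) = -2735 - 1442 = -4177$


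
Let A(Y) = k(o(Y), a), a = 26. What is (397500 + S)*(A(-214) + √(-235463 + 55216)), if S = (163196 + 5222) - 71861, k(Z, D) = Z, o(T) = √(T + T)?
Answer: 494057*I*(√180247 + 2*√107) ≈ 2.1998e+8*I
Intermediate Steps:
o(T) = √2*√T (o(T) = √(2*T) = √2*√T)
A(Y) = √2*√Y
S = 96557 (S = 168418 - 71861 = 96557)
(397500 + S)*(A(-214) + √(-235463 + 55216)) = (397500 + 96557)*(√2*√(-214) + √(-235463 + 55216)) = 494057*(√2*(I*√214) + √(-180247)) = 494057*(2*I*√107 + I*√180247) = 494057*(I*√180247 + 2*I*√107) = 494057*I*√180247 + 988114*I*√107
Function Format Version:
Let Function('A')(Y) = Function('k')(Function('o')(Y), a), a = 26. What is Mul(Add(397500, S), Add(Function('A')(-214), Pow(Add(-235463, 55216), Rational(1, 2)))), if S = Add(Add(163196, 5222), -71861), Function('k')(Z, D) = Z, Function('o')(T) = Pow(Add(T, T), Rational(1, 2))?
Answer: Mul(494057, I, Add(Pow(180247, Rational(1, 2)), Mul(2, Pow(107, Rational(1, 2))))) ≈ Mul(2.1998e+8, I)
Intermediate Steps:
Function('o')(T) = Mul(Pow(2, Rational(1, 2)), Pow(T, Rational(1, 2))) (Function('o')(T) = Pow(Mul(2, T), Rational(1, 2)) = Mul(Pow(2, Rational(1, 2)), Pow(T, Rational(1, 2))))
Function('A')(Y) = Mul(Pow(2, Rational(1, 2)), Pow(Y, Rational(1, 2)))
S = 96557 (S = Add(168418, -71861) = 96557)
Mul(Add(397500, S), Add(Function('A')(-214), Pow(Add(-235463, 55216), Rational(1, 2)))) = Mul(Add(397500, 96557), Add(Mul(Pow(2, Rational(1, 2)), Pow(-214, Rational(1, 2))), Pow(Add(-235463, 55216), Rational(1, 2)))) = Mul(494057, Add(Mul(Pow(2, Rational(1, 2)), Mul(I, Pow(214, Rational(1, 2)))), Pow(-180247, Rational(1, 2)))) = Mul(494057, Add(Mul(2, I, Pow(107, Rational(1, 2))), Mul(I, Pow(180247, Rational(1, 2))))) = Mul(494057, Add(Mul(I, Pow(180247, Rational(1, 2))), Mul(2, I, Pow(107, Rational(1, 2))))) = Add(Mul(494057, I, Pow(180247, Rational(1, 2))), Mul(988114, I, Pow(107, Rational(1, 2))))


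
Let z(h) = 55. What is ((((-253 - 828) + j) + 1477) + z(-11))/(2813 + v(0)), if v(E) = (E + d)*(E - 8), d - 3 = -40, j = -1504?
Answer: -1053/3109 ≈ -0.33869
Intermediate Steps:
d = -37 (d = 3 - 40 = -37)
v(E) = (-37 + E)*(-8 + E) (v(E) = (E - 37)*(E - 8) = (-37 + E)*(-8 + E))
((((-253 - 828) + j) + 1477) + z(-11))/(2813 + v(0)) = ((((-253 - 828) - 1504) + 1477) + 55)/(2813 + (296 + 0**2 - 45*0)) = (((-1081 - 1504) + 1477) + 55)/(2813 + (296 + 0 + 0)) = ((-2585 + 1477) + 55)/(2813 + 296) = (-1108 + 55)/3109 = -1053*1/3109 = -1053/3109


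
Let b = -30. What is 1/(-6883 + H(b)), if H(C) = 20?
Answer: -1/6863 ≈ -0.00014571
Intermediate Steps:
1/(-6883 + H(b)) = 1/(-6883 + 20) = 1/(-6863) = -1/6863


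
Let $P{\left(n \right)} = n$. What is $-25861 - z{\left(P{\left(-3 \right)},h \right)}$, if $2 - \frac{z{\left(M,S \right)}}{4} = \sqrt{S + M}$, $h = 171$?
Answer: $-25869 + 8 \sqrt{42} \approx -25817.0$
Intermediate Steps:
$z{\left(M,S \right)} = 8 - 4 \sqrt{M + S}$ ($z{\left(M,S \right)} = 8 - 4 \sqrt{S + M} = 8 - 4 \sqrt{M + S}$)
$-25861 - z{\left(P{\left(-3 \right)},h \right)} = -25861 - \left(8 - 4 \sqrt{-3 + 171}\right) = -25861 - \left(8 - 4 \sqrt{168}\right) = -25861 - \left(8 - 4 \cdot 2 \sqrt{42}\right) = -25861 - \left(8 - 8 \sqrt{42}\right) = -25869 + 8 \sqrt{42}$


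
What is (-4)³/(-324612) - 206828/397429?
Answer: -16778353820/32252555637 ≈ -0.52022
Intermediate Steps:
(-4)³/(-324612) - 206828/397429 = -64*(-1/324612) - 206828*1/397429 = 16/81153 - 206828/397429 = -16778353820/32252555637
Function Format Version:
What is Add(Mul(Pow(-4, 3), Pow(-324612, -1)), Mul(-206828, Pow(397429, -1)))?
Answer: Rational(-16778353820, 32252555637) ≈ -0.52022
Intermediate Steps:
Add(Mul(Pow(-4, 3), Pow(-324612, -1)), Mul(-206828, Pow(397429, -1))) = Add(Mul(-64, Rational(-1, 324612)), Mul(-206828, Rational(1, 397429))) = Add(Rational(16, 81153), Rational(-206828, 397429)) = Rational(-16778353820, 32252555637)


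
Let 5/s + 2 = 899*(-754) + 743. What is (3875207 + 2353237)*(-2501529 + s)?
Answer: -2109944940889947240/135421 ≈ -1.5581e+13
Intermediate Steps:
s = -1/135421 (s = 5/(-2 + (899*(-754) + 743)) = 5/(-2 + (-677846 + 743)) = 5/(-2 - 677103) = 5/(-677105) = 5*(-1/677105) = -1/135421 ≈ -7.3844e-6)
(3875207 + 2353237)*(-2501529 + s) = (3875207 + 2353237)*(-2501529 - 1/135421) = 6228444*(-338759558710/135421) = -2109944940889947240/135421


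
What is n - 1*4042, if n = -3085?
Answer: -7127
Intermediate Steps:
n - 1*4042 = -3085 - 1*4042 = -3085 - 4042 = -7127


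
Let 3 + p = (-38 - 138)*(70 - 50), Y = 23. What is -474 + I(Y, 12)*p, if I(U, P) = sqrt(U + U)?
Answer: -474 - 3523*sqrt(46) ≈ -24368.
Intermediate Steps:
I(U, P) = sqrt(2)*sqrt(U) (I(U, P) = sqrt(2*U) = sqrt(2)*sqrt(U))
p = -3523 (p = -3 + (-38 - 138)*(70 - 50) = -3 - 176*20 = -3 - 3520 = -3523)
-474 + I(Y, 12)*p = -474 + (sqrt(2)*sqrt(23))*(-3523) = -474 + sqrt(46)*(-3523) = -474 - 3523*sqrt(46)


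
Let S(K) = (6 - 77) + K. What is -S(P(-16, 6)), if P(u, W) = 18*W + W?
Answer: -43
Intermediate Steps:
P(u, W) = 19*W
S(K) = -71 + K
-S(P(-16, 6)) = -(-71 + 19*6) = -(-71 + 114) = -1*43 = -43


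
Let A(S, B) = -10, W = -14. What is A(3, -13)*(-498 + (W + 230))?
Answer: 2820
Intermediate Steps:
A(3, -13)*(-498 + (W + 230)) = -10*(-498 + (-14 + 230)) = -10*(-498 + 216) = -10*(-282) = 2820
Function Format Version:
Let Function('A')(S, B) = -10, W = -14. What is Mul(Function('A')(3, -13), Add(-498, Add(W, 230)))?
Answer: 2820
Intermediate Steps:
Mul(Function('A')(3, -13), Add(-498, Add(W, 230))) = Mul(-10, Add(-498, Add(-14, 230))) = Mul(-10, Add(-498, 216)) = Mul(-10, -282) = 2820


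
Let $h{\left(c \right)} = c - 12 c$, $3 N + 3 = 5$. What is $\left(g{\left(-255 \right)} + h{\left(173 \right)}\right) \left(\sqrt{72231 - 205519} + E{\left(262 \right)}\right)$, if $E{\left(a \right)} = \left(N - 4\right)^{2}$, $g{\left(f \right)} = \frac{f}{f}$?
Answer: $- \frac{63400}{3} - 3804 i \sqrt{33322} \approx -21133.0 - 6.9439 \cdot 10^{5} i$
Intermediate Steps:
$g{\left(f \right)} = 1$
$N = \frac{2}{3}$ ($N = -1 + \frac{1}{3} \cdot 5 = -1 + \frac{5}{3} = \frac{2}{3} \approx 0.66667$)
$E{\left(a \right)} = \frac{100}{9}$ ($E{\left(a \right)} = \left(\frac{2}{3} - 4\right)^{2} = \left(- \frac{10}{3}\right)^{2} = \frac{100}{9}$)
$h{\left(c \right)} = - 11 c$
$\left(g{\left(-255 \right)} + h{\left(173 \right)}\right) \left(\sqrt{72231 - 205519} + E{\left(262 \right)}\right) = \left(1 - 1903\right) \left(\sqrt{72231 - 205519} + \frac{100}{9}\right) = \left(1 - 1903\right) \left(\sqrt{-133288} + \frac{100}{9}\right) = - 1902 \left(2 i \sqrt{33322} + \frac{100}{9}\right) = - 1902 \left(\frac{100}{9} + 2 i \sqrt{33322}\right) = - \frac{63400}{3} - 3804 i \sqrt{33322}$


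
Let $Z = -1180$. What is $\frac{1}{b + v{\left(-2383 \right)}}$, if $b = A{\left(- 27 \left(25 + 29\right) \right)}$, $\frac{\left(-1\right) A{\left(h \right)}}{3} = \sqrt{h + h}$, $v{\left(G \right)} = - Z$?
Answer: $\frac{295}{354661} + \frac{81 i}{709322} \approx 0.00083178 + 0.00011419 i$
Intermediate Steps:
$v{\left(G \right)} = 1180$ ($v{\left(G \right)} = \left(-1\right) \left(-1180\right) = 1180$)
$A{\left(h \right)} = - 3 \sqrt{2} \sqrt{h}$ ($A{\left(h \right)} = - 3 \sqrt{h + h} = - 3 \sqrt{2 h} = - 3 \sqrt{2} \sqrt{h}$)
$b = - 162 i$ ($b = - 3 \sqrt{2} \sqrt{- 27 \left(25 + 29\right)} = - 3 \sqrt{2} \sqrt{\left(-27\right) 54} = - 3 \sqrt{2} \sqrt{-1458} = - 3 \sqrt{2} \cdot 27 i \sqrt{2} = - 162 i \approx - 162.0 i$)
$\frac{1}{b + v{\left(-2383 \right)}} = \frac{1}{- 162 i + 1180} = \frac{1}{1180 - 162 i} = \frac{1180 + 162 i}{1418644}$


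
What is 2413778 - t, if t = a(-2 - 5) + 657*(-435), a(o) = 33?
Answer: 2699540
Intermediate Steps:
t = -285762 (t = 33 + 657*(-435) = 33 - 285795 = -285762)
2413778 - t = 2413778 - 1*(-285762) = 2413778 + 285762 = 2699540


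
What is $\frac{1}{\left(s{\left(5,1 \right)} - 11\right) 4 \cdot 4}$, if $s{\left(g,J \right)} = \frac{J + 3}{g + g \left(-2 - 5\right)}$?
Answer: $- \frac{15}{2672} \approx -0.0056138$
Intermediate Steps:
$s{\left(g,J \right)} = - \frac{3 + J}{6 g}$ ($s{\left(g,J \right)} = \frac{3 + J}{g + g \left(-7\right)} = \frac{3 + J}{g - 7 g} = \frac{3 + J}{\left(-6\right) g} = \left(3 + J\right) \left(- \frac{1}{6 g}\right) = - \frac{3 + J}{6 g}$)
$\frac{1}{\left(s{\left(5,1 \right)} - 11\right) 4 \cdot 4} = \frac{1}{\left(\frac{-3 - 1}{6 \cdot 5} - 11\right) 4 \cdot 4} = \frac{1}{\left(\frac{1}{6} \cdot \frac{1}{5} \left(-3 - 1\right) - 11\right) 16} = \frac{1}{\left(\frac{1}{6} \cdot \frac{1}{5} \left(-4\right) - 11\right) 16} = \frac{1}{\left(- \frac{2}{15} - 11\right) 16} = \frac{1}{\left(- \frac{167}{15}\right) 16} = \frac{1}{- \frac{2672}{15}} = - \frac{15}{2672}$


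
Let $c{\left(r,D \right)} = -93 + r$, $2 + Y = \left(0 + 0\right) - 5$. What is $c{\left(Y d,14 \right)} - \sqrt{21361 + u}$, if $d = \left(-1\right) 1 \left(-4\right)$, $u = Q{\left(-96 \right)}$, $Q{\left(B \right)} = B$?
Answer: $-121 - \sqrt{21265} \approx -266.83$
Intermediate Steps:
$u = -96$
$Y = -7$ ($Y = -2 + \left(\left(0 + 0\right) - 5\right) = -2 + \left(0 - 5\right) = -2 - 5 = -7$)
$d = 4$ ($d = \left(-1\right) \left(-4\right) = 4$)
$c{\left(Y d,14 \right)} - \sqrt{21361 + u} = \left(-93 - 28\right) - \sqrt{21361 - 96} = \left(-93 - 28\right) - \sqrt{21265} = -121 - \sqrt{21265}$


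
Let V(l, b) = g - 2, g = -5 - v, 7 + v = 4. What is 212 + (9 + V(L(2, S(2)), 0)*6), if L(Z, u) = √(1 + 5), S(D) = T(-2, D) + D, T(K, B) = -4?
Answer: 197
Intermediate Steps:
v = -3 (v = -7 + 4 = -3)
g = -2 (g = -5 - 1*(-3) = -5 + 3 = -2)
S(D) = -4 + D
L(Z, u) = √6
V(l, b) = -4 (V(l, b) = -2 - 2 = -4)
212 + (9 + V(L(2, S(2)), 0)*6) = 212 + (9 - 4*6) = 212 + (9 - 24) = 212 - 15 = 197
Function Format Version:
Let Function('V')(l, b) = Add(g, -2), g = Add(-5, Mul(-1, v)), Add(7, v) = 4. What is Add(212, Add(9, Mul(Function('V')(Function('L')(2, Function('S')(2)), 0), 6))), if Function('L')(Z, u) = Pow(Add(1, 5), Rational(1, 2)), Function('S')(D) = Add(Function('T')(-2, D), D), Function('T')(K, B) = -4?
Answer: 197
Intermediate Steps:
v = -3 (v = Add(-7, 4) = -3)
g = -2 (g = Add(-5, Mul(-1, -3)) = Add(-5, 3) = -2)
Function('S')(D) = Add(-4, D)
Function('L')(Z, u) = Pow(6, Rational(1, 2))
Function('V')(l, b) = -4 (Function('V')(l, b) = Add(-2, -2) = -4)
Add(212, Add(9, Mul(Function('V')(Function('L')(2, Function('S')(2)), 0), 6))) = Add(212, Add(9, Mul(-4, 6))) = Add(212, Add(9, -24)) = Add(212, -15) = 197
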